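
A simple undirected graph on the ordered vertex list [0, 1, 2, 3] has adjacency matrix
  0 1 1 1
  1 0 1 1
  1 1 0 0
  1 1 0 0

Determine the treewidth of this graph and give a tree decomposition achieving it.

The largest bag has 3 vertices, giving width 2; this decomposition certifies tw(G) ≤ 2. Conversely, {0, 1, 2} is a clique of size 3, and the vertices of any clique must share a bag in every tree decomposition; so some bag has ≥ 3 vertices and tw(G) ≥ 2. Hence tw(G) = 2 exactly.

Treewidth 2.
One such decomposition:
Bags: B1 = {0, 1, 3}  B2 = {0, 1, 2}
Tree: B1–B2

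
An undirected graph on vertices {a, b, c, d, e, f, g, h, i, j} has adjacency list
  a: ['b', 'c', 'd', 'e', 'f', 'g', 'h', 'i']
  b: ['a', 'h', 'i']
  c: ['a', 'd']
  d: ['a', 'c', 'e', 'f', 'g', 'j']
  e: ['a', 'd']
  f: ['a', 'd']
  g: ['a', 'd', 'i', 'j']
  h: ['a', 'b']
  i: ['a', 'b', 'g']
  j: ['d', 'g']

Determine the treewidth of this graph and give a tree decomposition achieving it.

Each bag holds 3 vertices, so the decomposition has width 2, which upper-bounds the treewidth. On the other hand G contains the 3-clique {d, g, j}. A clique must lie in a single bag of any decomposition, so no decomposition can have width below 2. Combining the bounds, tw(G) = 2.

Treewidth 2.
Bags: B1 = {a, g, i}  B2 = {a, d, g}  B3 = {a, b, i}  B4 = {a, c, d}  B5 = {a, b, h}  B6 = {a, d, f}  B7 = {a, d, e}  B8 = {d, g, j}
Tree: B1–B2, B1–B3, B2–B4, B3–B5, B4–B6, B6–B7, B2–B8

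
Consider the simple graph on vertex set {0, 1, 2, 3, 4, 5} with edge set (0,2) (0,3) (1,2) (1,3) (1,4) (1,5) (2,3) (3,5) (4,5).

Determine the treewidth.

2

A width-2 tree decomposition is:
Bags: B1 = {1, 3, 5}  B2 = {1, 2, 3}  B3 = {0, 2, 3}  B4 = {1, 4, 5}
Tree: B1–B2, B2–B3, B1–B4
Each bag holds 3 vertices, so the decomposition has width 2, which upper-bounds the treewidth. For the lower bound, the 3 vertices {0, 2, 3} are pairwise adjacent, and any tree decomposition puts a clique entirely inside one bag — forcing width ≥ 2. Combining the bounds, tw(G) = 2.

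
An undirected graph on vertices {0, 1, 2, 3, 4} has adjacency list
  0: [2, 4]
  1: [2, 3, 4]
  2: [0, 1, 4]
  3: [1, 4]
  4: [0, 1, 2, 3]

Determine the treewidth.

2

A width-2 tree decomposition is:
Bags: B1 = {0, 2, 4}  B2 = {1, 2, 4}  B3 = {1, 3, 4}
Tree: B1–B2, B2–B3
The largest bag has 3 vertices, giving width 2; this decomposition certifies tw(G) ≤ 2. Conversely, {0, 2, 4} is a clique of size 3, and the vertices of any clique must share a bag in every tree decomposition; so some bag has ≥ 3 vertices and tw(G) ≥ 2. Therefore the treewidth is 2.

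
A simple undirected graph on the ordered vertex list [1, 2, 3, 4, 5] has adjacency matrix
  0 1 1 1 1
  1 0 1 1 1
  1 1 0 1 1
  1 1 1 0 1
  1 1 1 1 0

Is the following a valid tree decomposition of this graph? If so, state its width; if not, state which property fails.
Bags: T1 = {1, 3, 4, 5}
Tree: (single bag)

No — vertex 2 appears in no bag.

A tree decomposition must satisfy three properties: every vertex lies in some bag; for every edge, both endpoints lie together in some bag; and for every vertex, the bags containing it form a connected subtree. Here vertex 2 appears in no bag, so the decomposition is invalid.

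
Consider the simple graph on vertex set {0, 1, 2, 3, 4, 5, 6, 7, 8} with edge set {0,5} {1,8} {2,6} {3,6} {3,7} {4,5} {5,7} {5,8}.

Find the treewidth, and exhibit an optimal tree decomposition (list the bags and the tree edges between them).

The largest bag has 2 vertices, giving width 1; this decomposition certifies tw(G) ≤ 1. G has an edge, so its treewidth is at least 1. Combining the bounds, tw(G) = 1.

Treewidth 1.
Bags: B1 = {5, 7}  B2 = {3, 7}  B3 = {0, 5}  B4 = {4, 5}  B5 = {3, 6}  B6 = {5, 8}  B7 = {2, 6}  B8 = {1, 8}
Tree: B1–B2, B1–B3, B1–B4, B2–B5, B4–B6, B5–B7, B6–B8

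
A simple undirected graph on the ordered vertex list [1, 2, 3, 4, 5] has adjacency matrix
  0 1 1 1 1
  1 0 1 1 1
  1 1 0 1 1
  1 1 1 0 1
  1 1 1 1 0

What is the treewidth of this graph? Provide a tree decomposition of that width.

A single bag containing all 5 vertices is trivially a valid decomposition of width 4. For the lower bound, the 5 vertices {1, 2, 3, 4, 5} are pairwise adjacent, and any tree decomposition puts a clique entirely inside one bag — forcing width ≥ 4. Hence tw(G) = 4 exactly.

Treewidth 4.
One optimal decomposition is:
Bags: B1 = {1, 2, 3, 4, 5}
Tree: (single bag)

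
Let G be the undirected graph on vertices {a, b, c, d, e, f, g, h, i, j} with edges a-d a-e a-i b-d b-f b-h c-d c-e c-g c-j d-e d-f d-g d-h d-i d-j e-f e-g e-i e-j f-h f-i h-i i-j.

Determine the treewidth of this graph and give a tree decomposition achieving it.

Every bag has size at most 4, so the width is 4 − 1 = 3 and tw(G) ≤ 3. Conversely, {c, d, e, g} is a clique of size 4, and the vertices of any clique must share a bag in every tree decomposition; so some bag has ≥ 4 vertices and tw(G) ≥ 3. Hence tw(G) = 3 exactly.

Treewidth 3.
Bags: B1 = {d, f, h, i}  B2 = {d, e, f, i}  B3 = {a, d, e, i}  B4 = {d, e, i, j}  B5 = {c, d, e, j}  B6 = {c, d, e, g}  B7 = {b, d, f, h}
Tree: B1–B2, B2–B3, B3–B4, B4–B5, B5–B6, B1–B7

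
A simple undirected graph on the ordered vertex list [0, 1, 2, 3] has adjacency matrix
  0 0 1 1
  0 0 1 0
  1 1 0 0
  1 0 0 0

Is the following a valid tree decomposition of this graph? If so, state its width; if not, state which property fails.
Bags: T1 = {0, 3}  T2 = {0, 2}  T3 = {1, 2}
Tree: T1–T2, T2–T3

Yes; width 1.

Checking the three conditions: (i) the bags cover all of {0, 1, 2, 3}; (ii) for each edge, some bag contains both endpoints; (iii) the bags containing any fixed vertex form a subtree. All hold, so the decomposition is valid with width 2 − 1 = 1.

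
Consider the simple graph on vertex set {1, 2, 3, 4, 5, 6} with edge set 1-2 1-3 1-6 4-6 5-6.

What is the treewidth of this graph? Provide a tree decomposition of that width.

Treewidth 1.
One such decomposition:
Bags: B1 = {1, 6}  B2 = {4, 6}  B3 = {5, 6}  B4 = {1, 2}  B5 = {1, 3}
Tree: B1–B2, B1–B3, B1–B4, B1–B5

Every bag has size at most 2, so the width is 2 − 1 = 1 and tw(G) ≤ 1. Since G has at least one edge (e.g. 6–1), it is not an edgeless graph, so tw(G) ≥ 1. The upper and lower bounds meet at 1, so that is the treewidth.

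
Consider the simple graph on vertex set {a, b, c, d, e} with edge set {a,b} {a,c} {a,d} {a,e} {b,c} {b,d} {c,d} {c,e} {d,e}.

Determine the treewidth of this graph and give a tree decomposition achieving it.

The largest bag has 4 vertices, giving width 3; this decomposition certifies tw(G) ≤ 3. On the other hand G contains the 4-clique {a, c, d, e}. A clique must lie in a single bag of any decomposition, so no decomposition can have width below 3. Therefore the treewidth is 3.

Treewidth 3.
One optimal decomposition is:
Bags: B1 = {a, c, d, e}  B2 = {a, b, c, d}
Tree: B1–B2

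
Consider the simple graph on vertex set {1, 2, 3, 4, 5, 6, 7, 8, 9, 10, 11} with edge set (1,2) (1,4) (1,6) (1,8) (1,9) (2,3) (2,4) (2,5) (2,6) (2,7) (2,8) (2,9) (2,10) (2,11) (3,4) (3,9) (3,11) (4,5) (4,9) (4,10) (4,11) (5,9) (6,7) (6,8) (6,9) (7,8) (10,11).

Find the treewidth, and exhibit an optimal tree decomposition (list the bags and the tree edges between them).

Treewidth 3.
One such decomposition:
Bags: B1 = {2, 3, 4, 9}  B2 = {1, 2, 4, 9}  B3 = {2, 3, 4, 11}  B4 = {1, 2, 6, 9}  B5 = {2, 4, 5, 9}  B6 = {1, 2, 6, 8}  B7 = {2, 4, 10, 11}  B8 = {2, 6, 7, 8}
Tree: B1–B2, B1–B3, B2–B4, B2–B5, B4–B6, B3–B7, B6–B8

Every bag has size at most 4, so the width is 4 − 1 = 3 and tw(G) ≤ 3. For the lower bound, the 4 vertices {1, 2, 6, 8} are pairwise adjacent, and any tree decomposition puts a clique entirely inside one bag — forcing width ≥ 3. The upper and lower bounds meet at 3, so that is the treewidth.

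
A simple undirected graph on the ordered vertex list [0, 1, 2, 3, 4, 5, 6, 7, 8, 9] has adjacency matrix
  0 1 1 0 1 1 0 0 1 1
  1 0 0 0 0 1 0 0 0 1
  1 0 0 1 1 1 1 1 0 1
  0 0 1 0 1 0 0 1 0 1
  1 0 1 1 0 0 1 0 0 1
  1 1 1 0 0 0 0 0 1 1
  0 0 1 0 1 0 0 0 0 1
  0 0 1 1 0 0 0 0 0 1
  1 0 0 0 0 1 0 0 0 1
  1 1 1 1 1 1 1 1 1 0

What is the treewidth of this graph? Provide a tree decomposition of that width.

Every bag has size at most 4, so the width is 4 − 1 = 3 and tw(G) ≤ 3. Conversely, {0, 5, 8, 9} is a clique of size 4, and the vertices of any clique must share a bag in every tree decomposition; so some bag has ≥ 4 vertices and tw(G) ≥ 3. The upper and lower bounds meet at 3, so that is the treewidth.

Treewidth 3.
One optimal decomposition is:
Bags: B1 = {0, 5, 8, 9}  B2 = {0, 2, 5, 9}  B3 = {0, 2, 4, 9}  B4 = {2, 3, 4, 9}  B5 = {2, 4, 6, 9}  B6 = {2, 3, 7, 9}  B7 = {0, 1, 5, 9}
Tree: B1–B2, B2–B3, B3–B4, B3–B5, B4–B6, B2–B7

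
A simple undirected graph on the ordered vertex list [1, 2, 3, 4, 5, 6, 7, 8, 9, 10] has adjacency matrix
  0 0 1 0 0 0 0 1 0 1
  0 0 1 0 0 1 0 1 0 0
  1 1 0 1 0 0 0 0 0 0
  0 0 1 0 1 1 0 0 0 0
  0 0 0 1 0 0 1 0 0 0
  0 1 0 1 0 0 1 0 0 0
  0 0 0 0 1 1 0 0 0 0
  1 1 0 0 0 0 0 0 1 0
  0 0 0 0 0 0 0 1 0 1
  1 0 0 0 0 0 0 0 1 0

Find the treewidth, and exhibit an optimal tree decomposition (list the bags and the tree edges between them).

Each bag holds 3 vertices, so the decomposition has width 2, which upper-bounds the treewidth. The edges 10–9–8–1–10 form a cycle, so G is not a tree and its treewidth is at least 2. Combining the bounds, tw(G) = 2.

Treewidth 2.
One such decomposition:
Bags: B1 = {1, 9, 10}  B2 = {1, 8, 9}  B3 = {1, 3, 8}  B4 = {2, 3, 8}  B5 = {2, 3, 4}  B6 = {2, 4, 6}  B7 = {4, 5, 6}  B8 = {5, 6, 7}
Tree: B1–B2, B2–B3, B3–B4, B4–B5, B5–B6, B6–B7, B7–B8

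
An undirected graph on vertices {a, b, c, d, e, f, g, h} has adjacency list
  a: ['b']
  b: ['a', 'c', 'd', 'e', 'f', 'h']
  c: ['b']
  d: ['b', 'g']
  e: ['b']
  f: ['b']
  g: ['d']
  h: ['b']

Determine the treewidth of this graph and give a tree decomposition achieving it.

Treewidth 1.
One such decomposition:
Bags: B1 = {b, d}  B2 = {b, h}  B3 = {b, c}  B4 = {a, b}  B5 = {b, f}  B6 = {d, g}  B7 = {b, e}
Tree: B1–B2, B2–B3, B1–B4, B4–B5, B1–B6, B1–B7

Every bag has size at most 2, so the width is 2 − 1 = 1 and tw(G) ≤ 1. Any graph with an edge has treewidth ≥ 1, and G has the edge b–d. The upper and lower bounds meet at 1, so that is the treewidth.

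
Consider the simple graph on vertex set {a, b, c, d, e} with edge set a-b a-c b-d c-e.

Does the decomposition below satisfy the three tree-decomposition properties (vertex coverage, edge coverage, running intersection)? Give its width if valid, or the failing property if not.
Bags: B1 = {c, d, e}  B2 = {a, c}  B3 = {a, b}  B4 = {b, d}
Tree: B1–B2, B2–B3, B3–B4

A tree decomposition must satisfy three properties: every vertex lies in some bag; for every edge, both endpoints lie together in some bag; and for every vertex, the bags containing it form a connected subtree. Here bags containing vertex d are not connected in the tree, so the decomposition is invalid.

No — bags containing vertex d are not connected in the tree.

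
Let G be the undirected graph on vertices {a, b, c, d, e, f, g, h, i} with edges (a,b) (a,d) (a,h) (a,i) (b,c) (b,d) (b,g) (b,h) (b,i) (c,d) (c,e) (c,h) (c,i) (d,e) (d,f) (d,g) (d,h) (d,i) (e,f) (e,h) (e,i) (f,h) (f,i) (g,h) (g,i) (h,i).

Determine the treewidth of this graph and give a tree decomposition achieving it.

Each bag holds 5 vertices, so the decomposition has width 4, which upper-bounds the treewidth. Conversely, {c, d, e, h, i} is a clique of size 5, and the vertices of any clique must share a bag in every tree decomposition; so some bag has ≥ 5 vertices and tw(G) ≥ 4. Combining the bounds, tw(G) = 4.

Treewidth 4.
Bags: B1 = {c, d, e, h, i}  B2 = {b, c, d, h, i}  B3 = {d, e, f, h, i}  B4 = {b, d, g, h, i}  B5 = {a, b, d, h, i}
Tree: B1–B2, B1–B3, B2–B4, B4–B5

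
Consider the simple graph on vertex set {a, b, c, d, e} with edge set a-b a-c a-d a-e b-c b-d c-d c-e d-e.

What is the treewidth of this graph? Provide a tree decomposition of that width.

Treewidth 3.
One such decomposition:
Bags: B1 = {a, b, c, d}  B2 = {a, c, d, e}
Tree: B1–B2

Every bag has size at most 4, so the width is 4 − 1 = 3 and tw(G) ≤ 3. For the lower bound, the 4 vertices {a, c, d, e} are pairwise adjacent, and any tree decomposition puts a clique entirely inside one bag — forcing width ≥ 3. Therefore the treewidth is 3.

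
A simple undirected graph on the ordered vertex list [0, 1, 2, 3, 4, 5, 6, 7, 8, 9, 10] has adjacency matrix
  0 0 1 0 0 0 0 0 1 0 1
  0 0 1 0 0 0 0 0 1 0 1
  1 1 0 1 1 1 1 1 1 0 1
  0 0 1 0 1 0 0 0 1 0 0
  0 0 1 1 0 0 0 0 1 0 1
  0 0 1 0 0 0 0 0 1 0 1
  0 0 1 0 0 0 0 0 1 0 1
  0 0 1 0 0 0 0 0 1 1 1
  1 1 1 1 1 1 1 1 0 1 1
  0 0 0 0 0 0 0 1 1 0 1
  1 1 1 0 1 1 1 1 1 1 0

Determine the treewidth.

3

A width-3 tree decomposition is:
Bags: B1 = {2, 4, 8, 10}  B2 = {2, 6, 8, 10}  B3 = {2, 3, 4, 8}  B4 = {2, 7, 8, 10}  B5 = {7, 8, 9, 10}  B6 = {1, 2, 8, 10}  B7 = {0, 2, 8, 10}  B8 = {2, 5, 8, 10}
Tree: B1–B2, B1–B3, B2–B4, B4–B5, B2–B6, B6–B7, B7–B8
Every bag has size at most 4, so the width is 4 − 1 = 3 and tw(G) ≤ 3. Conversely, {7, 8, 9, 10} is a clique of size 4, and the vertices of any clique must share a bag in every tree decomposition; so some bag has ≥ 4 vertices and tw(G) ≥ 3. Therefore the treewidth is 3.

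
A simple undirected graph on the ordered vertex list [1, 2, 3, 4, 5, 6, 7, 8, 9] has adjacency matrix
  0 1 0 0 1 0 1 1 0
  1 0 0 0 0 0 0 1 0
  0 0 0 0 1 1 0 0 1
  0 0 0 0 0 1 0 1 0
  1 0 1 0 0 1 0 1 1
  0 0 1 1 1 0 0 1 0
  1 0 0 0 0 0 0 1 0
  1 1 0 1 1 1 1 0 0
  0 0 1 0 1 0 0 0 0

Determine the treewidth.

A width-2 tree decomposition is:
Bags: B1 = {1, 5, 8}  B2 = {5, 6, 8}  B3 = {4, 6, 8}  B4 = {3, 5, 6}  B5 = {3, 5, 9}  B6 = {1, 2, 8}  B7 = {1, 7, 8}
Tree: B1–B2, B2–B3, B2–B4, B4–B5, B1–B6, B6–B7
Each bag holds 3 vertices, so the decomposition has width 2, which upper-bounds the treewidth. On the other hand G contains the 3-clique {1, 2, 8}. A clique must lie in a single bag of any decomposition, so no decomposition can have width below 2. The upper and lower bounds meet at 2, so that is the treewidth.

2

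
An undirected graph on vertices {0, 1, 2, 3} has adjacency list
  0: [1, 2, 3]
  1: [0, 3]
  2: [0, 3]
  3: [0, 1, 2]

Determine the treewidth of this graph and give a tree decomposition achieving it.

Each bag holds 3 vertices, so the decomposition has width 2, which upper-bounds the treewidth. For the lower bound, the 3 vertices {0, 1, 3} are pairwise adjacent, and any tree decomposition puts a clique entirely inside one bag — forcing width ≥ 2. Combining the bounds, tw(G) = 2.

Treewidth 2.
Bags: B1 = {0, 2, 3}  B2 = {0, 1, 3}
Tree: B1–B2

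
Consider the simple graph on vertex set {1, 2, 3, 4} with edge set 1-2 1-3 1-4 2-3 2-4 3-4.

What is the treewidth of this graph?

A width-3 tree decomposition is:
Bags: B1 = {1, 2, 3, 4}
Tree: (single bag)
A single bag containing all 4 vertices is trivially a valid decomposition of width 3. For the lower bound, the 4 vertices {1, 2, 3, 4} are pairwise adjacent, and any tree decomposition puts a clique entirely inside one bag — forcing width ≥ 3. Hence tw(G) = 3 exactly.

3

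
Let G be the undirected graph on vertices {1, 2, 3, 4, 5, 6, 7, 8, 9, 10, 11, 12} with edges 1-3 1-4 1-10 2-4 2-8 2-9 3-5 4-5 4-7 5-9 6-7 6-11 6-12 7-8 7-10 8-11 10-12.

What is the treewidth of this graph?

3

A width-3 tree decomposition is:
Bags: B1 = {6, 10, 11, 12}  B2 = {6, 7, 10, 11}  B3 = {7, 8, 10, 11}  B4 = {1, 7, 8, 10}  B5 = {1, 4, 7, 8}  B6 = {1, 2, 4, 8}  B7 = {1, 2, 3, 4}  B8 = {2, 3, 4, 5}  B9 = {2, 3, 5, 9}
Tree: B1–B2, B2–B3, B3–B4, B4–B5, B5–B6, B6–B7, B7–B8, B8–B9
Each bag holds 4 vertices, so the decomposition has width 3, which upper-bounds the treewidth. For the lower bound: the 4 vertex sets {6,11,12}, {10}, {7}, {1,2,4,8} are disjoint, each induces a connected subgraph, and every pair is joined by at least one edge of G. Contracting each set to a single vertex therefore yields K_{4} as a minor, and since treewidth is minor-monotone, tw(G) ≥ tw(K_{4}) = 3. Hence tw(G) = 3 exactly.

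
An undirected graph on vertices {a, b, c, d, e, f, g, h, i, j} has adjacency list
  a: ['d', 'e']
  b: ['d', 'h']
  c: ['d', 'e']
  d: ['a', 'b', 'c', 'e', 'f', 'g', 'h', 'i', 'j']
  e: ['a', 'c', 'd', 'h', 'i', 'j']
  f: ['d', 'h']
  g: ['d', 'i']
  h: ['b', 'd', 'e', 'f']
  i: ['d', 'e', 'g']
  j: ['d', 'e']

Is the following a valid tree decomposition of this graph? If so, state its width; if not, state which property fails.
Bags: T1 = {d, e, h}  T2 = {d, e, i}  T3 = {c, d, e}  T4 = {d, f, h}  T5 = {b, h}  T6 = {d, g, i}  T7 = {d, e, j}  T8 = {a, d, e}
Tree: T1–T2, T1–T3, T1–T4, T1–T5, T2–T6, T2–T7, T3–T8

No — edge (d,b) lies in no bag.

A tree decomposition must satisfy three properties: every vertex lies in some bag; for every edge, both endpoints lie together in some bag; and for every vertex, the bags containing it form a connected subtree. Here edge (d,b) lies in no bag, so the decomposition is invalid.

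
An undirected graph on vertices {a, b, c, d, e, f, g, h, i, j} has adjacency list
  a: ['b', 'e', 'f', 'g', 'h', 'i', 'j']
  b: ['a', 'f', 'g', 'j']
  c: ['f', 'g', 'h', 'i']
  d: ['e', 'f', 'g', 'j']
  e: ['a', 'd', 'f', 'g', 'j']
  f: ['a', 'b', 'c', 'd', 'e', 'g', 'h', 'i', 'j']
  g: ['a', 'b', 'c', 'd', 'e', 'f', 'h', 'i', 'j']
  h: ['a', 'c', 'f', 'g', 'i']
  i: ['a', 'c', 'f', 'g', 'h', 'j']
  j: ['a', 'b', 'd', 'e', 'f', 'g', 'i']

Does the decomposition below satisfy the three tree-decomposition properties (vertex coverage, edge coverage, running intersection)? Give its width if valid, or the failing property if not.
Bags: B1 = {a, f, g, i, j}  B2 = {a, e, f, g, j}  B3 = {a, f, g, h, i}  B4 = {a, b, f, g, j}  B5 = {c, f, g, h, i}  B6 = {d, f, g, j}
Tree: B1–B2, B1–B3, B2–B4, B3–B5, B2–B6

No — edge (e,d) lies in no bag.

A tree decomposition must satisfy three properties: every vertex lies in some bag; for every edge, both endpoints lie together in some bag; and for every vertex, the bags containing it form a connected subtree. Here edge (e,d) lies in no bag, so the decomposition is invalid.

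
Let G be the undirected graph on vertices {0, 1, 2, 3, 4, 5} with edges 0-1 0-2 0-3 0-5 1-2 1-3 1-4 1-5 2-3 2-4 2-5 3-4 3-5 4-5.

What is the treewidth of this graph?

A width-4 tree decomposition is:
Bags: B1 = {1, 2, 3, 4, 5}  B2 = {0, 1, 2, 3, 5}
Tree: B1–B2
The largest bag has 5 vertices, giving width 4; this decomposition certifies tw(G) ≤ 4. For the lower bound, the 5 vertices {0, 1, 2, 3, 5} are pairwise adjacent, and any tree decomposition puts a clique entirely inside one bag — forcing width ≥ 4. The upper and lower bounds meet at 4, so that is the treewidth.

4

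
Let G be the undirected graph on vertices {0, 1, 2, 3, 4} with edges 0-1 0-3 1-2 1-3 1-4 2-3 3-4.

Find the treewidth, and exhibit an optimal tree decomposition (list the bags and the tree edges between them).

The largest bag has 3 vertices, giving width 2; this decomposition certifies tw(G) ≤ 2. For the lower bound, the 3 vertices {0, 1, 3} are pairwise adjacent, and any tree decomposition puts a clique entirely inside one bag — forcing width ≥ 2. The upper and lower bounds meet at 2, so that is the treewidth.

Treewidth 2.
Bags: B1 = {0, 1, 3}  B2 = {1, 2, 3}  B3 = {1, 3, 4}
Tree: B1–B2, B1–B3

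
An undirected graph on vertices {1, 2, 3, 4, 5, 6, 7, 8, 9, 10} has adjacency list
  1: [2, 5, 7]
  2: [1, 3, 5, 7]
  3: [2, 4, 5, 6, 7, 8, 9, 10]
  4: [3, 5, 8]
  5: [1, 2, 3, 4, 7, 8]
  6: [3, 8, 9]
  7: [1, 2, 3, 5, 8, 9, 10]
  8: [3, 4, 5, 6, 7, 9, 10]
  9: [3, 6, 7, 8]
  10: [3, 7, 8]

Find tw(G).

3

A width-3 tree decomposition is:
Bags: B1 = {2, 3, 5, 7}  B2 = {3, 5, 7, 8}  B3 = {1, 2, 5, 7}  B4 = {3, 7, 8, 9}  B5 = {3, 4, 5, 8}  B6 = {3, 7, 8, 10}  B7 = {3, 6, 8, 9}
Tree: B1–B2, B1–B3, B2–B4, B2–B5, B4–B6, B4–B7
The largest bag has 4 vertices, giving width 3; this decomposition certifies tw(G) ≤ 3. On the other hand G contains the 4-clique {1, 2, 5, 7}. A clique must lie in a single bag of any decomposition, so no decomposition can have width below 3. Combining the bounds, tw(G) = 3.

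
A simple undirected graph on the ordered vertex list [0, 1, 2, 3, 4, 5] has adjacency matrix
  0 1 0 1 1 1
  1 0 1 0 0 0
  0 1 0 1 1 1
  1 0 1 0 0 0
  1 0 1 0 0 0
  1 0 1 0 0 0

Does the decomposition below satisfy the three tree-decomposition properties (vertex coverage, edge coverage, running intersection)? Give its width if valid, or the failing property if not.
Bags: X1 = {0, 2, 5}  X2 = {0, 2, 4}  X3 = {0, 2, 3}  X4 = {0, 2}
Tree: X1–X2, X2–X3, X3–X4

No — vertex 1 appears in no bag.

A tree decomposition must satisfy three properties: every vertex lies in some bag; for every edge, both endpoints lie together in some bag; and for every vertex, the bags containing it form a connected subtree. Here vertex 1 appears in no bag, so the decomposition is invalid.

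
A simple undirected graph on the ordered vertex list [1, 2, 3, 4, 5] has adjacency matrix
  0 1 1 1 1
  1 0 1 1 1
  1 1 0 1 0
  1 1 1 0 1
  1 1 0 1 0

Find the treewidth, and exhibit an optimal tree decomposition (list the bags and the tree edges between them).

Every bag has size at most 4, so the width is 4 − 1 = 3 and tw(G) ≤ 3. Conversely, {1, 2, 3, 4} is a clique of size 4, and the vertices of any clique must share a bag in every tree decomposition; so some bag has ≥ 4 vertices and tw(G) ≥ 3. The upper and lower bounds meet at 3, so that is the treewidth.

Treewidth 3.
Bags: B1 = {1, 2, 3, 4}  B2 = {1, 2, 4, 5}
Tree: B1–B2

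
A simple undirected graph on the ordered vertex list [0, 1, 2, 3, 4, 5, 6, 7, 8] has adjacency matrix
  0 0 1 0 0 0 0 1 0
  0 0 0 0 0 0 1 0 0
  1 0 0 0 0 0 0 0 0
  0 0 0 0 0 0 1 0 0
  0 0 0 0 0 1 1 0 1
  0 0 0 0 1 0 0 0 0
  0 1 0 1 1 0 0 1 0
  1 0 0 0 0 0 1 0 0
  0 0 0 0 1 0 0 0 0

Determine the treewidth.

1

A width-1 tree decomposition is:
Bags: B1 = {4, 6}  B2 = {4, 8}  B3 = {6, 7}  B4 = {3, 6}  B5 = {1, 6}  B6 = {4, 5}  B7 = {0, 7}  B8 = {0, 2}
Tree: B1–B2, B1–B3, B3–B4, B1–B5, B1–B6, B3–B7, B7–B8
Each bag holds 2 vertices, so the decomposition has width 1, which upper-bounds the treewidth. Since G has at least one edge (e.g. 4–6), it is not an edgeless graph, so tw(G) ≥ 1. The upper and lower bounds meet at 1, so that is the treewidth.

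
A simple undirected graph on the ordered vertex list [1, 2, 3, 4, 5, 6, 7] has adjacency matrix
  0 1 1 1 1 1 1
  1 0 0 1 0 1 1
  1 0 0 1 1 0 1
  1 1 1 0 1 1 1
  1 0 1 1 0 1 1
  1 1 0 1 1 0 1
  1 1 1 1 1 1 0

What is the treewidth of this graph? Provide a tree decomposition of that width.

Each bag holds 5 vertices, so the decomposition has width 4, which upper-bounds the treewidth. For the lower bound, the 5 vertices {1, 2, 4, 6, 7} are pairwise adjacent, and any tree decomposition puts a clique entirely inside one bag — forcing width ≥ 4. Combining the bounds, tw(G) = 4.

Treewidth 4.
Bags: B1 = {1, 2, 4, 6, 7}  B2 = {1, 4, 5, 6, 7}  B3 = {1, 3, 4, 5, 7}
Tree: B1–B2, B2–B3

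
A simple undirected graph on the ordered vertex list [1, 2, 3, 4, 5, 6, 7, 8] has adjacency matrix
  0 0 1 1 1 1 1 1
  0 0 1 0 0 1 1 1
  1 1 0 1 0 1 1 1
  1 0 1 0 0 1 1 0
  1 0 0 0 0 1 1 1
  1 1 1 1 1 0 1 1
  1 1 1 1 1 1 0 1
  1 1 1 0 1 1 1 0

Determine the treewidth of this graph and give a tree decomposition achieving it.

Each bag holds 5 vertices, so the decomposition has width 4, which upper-bounds the treewidth. Conversely, {1, 3, 6, 7, 8} is a clique of size 5, and the vertices of any clique must share a bag in every tree decomposition; so some bag has ≥ 5 vertices and tw(G) ≥ 4. Therefore the treewidth is 4.

Treewidth 4.
One optimal decomposition is:
Bags: B1 = {1, 3, 6, 7, 8}  B2 = {2, 3, 6, 7, 8}  B3 = {1, 5, 6, 7, 8}  B4 = {1, 3, 4, 6, 7}
Tree: B1–B2, B1–B3, B1–B4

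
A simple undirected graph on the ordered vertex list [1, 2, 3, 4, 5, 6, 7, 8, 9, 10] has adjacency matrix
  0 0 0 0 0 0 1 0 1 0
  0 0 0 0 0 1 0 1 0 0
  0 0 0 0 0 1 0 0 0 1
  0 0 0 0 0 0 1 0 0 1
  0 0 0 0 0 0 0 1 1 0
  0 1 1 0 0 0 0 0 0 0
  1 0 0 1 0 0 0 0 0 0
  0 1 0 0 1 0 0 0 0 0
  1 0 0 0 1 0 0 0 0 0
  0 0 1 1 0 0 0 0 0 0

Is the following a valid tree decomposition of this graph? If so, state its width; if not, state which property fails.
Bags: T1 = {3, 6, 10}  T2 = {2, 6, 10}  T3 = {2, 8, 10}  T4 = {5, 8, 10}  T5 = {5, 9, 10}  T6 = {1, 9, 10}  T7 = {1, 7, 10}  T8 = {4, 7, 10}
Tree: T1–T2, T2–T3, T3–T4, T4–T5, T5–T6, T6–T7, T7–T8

Yes; width 2.

Every vertex of G appears in some bag (union = {1, 2, 3, 4, 5, 6, 7, 8, 9, 10}); every edge is covered by a bag; and for each vertex v the set of bags containing v is connected in the bag tree. The decomposition is therefore valid. The largest bag has 3 vertices, so the width is 2.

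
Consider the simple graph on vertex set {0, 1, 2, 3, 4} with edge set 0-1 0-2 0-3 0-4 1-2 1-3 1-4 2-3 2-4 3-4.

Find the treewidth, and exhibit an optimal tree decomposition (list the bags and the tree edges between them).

A single bag containing all 5 vertices is trivially a valid decomposition of width 4. Conversely, {0, 1, 2, 3, 4} is a clique of size 5, and the vertices of any clique must share a bag in every tree decomposition; so some bag has ≥ 5 vertices and tw(G) ≥ 4. Combining the bounds, tw(G) = 4.

Treewidth 4.
One optimal decomposition is:
Bags: B1 = {0, 1, 2, 3, 4}
Tree: (single bag)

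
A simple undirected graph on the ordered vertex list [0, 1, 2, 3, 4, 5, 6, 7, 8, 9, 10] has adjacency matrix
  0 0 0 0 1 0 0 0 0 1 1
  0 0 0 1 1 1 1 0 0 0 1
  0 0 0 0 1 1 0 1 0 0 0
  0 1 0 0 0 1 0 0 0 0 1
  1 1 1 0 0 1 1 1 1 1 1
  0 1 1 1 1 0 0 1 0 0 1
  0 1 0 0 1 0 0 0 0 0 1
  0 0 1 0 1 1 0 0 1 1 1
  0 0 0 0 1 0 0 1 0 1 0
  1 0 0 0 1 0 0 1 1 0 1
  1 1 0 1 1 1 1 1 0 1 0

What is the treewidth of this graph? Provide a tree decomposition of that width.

Treewidth 3.
One optimal decomposition is:
Bags: B1 = {4, 5, 7, 10}  B2 = {2, 4, 5, 7}  B3 = {1, 4, 5, 10}  B4 = {4, 7, 9, 10}  B5 = {1, 4, 6, 10}  B6 = {4, 7, 8, 9}  B7 = {0, 4, 9, 10}  B8 = {1, 3, 5, 10}
Tree: B1–B2, B1–B3, B1–B4, B3–B5, B4–B6, B4–B7, B3–B8

The largest bag has 4 vertices, giving width 3; this decomposition certifies tw(G) ≤ 3. On the other hand G contains the 4-clique {1, 3, 5, 10}. A clique must lie in a single bag of any decomposition, so no decomposition can have width below 3. The upper and lower bounds meet at 3, so that is the treewidth.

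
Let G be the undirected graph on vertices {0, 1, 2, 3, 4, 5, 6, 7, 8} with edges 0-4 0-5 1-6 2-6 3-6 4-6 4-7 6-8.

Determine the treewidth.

A width-1 tree decomposition is:
Bags: B1 = {2, 6}  B2 = {3, 6}  B3 = {4, 6}  B4 = {6, 8}  B5 = {4, 7}  B6 = {0, 4}  B7 = {1, 6}  B8 = {0, 5}
Tree: B1–B2, B2–B3, B2–B4, B3–B5, B3–B6, B2–B7, B6–B8
Every bag has size at most 2, so the width is 2 − 1 = 1 and tw(G) ≤ 1. Any graph with an edge has treewidth ≥ 1, and G has the edge 6–2. Therefore the treewidth is 1.

1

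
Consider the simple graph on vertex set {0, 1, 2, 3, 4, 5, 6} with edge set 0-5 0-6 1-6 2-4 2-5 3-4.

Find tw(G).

A width-1 tree decomposition is:
Bags: B1 = {1, 6}  B2 = {0, 6}  B3 = {0, 5}  B4 = {2, 5}  B5 = {2, 4}  B6 = {3, 4}
Tree: B1–B2, B2–B3, B3–B4, B4–B5, B5–B6
Every bag has size at most 2, so the width is 2 − 1 = 1 and tw(G) ≤ 1. Any graph with an edge has treewidth ≥ 1, and G has the edge 1–6. Combining the bounds, tw(G) = 1.

1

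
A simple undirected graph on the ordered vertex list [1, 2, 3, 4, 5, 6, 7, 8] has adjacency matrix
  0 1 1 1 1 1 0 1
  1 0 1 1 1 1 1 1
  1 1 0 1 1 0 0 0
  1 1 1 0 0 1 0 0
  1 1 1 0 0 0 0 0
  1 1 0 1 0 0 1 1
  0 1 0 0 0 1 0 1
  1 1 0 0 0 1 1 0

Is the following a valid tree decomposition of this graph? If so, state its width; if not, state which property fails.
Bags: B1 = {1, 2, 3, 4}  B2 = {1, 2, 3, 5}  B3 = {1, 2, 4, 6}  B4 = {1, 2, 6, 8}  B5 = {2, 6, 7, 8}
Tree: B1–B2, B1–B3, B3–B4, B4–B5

Yes; width 3.

Every vertex of G appears in some bag (union = {1, 2, 3, 4, 5, 6, 7, 8}); every edge is covered by a bag; and for each vertex v the set of bags containing v is connected in the bag tree. The decomposition is therefore valid. The largest bag has 4 vertices, so the width is 3.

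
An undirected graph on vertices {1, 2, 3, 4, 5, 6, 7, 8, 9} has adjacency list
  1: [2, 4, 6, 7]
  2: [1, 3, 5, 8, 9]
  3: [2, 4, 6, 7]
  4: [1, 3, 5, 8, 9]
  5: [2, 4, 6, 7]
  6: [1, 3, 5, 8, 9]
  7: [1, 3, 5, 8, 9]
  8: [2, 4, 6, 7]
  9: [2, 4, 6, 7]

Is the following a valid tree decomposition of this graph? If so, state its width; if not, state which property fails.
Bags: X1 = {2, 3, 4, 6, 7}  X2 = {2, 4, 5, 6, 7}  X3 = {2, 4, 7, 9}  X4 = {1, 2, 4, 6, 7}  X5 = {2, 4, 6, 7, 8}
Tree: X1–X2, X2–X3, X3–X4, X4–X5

No — edge (6,9) lies in no bag.

A tree decomposition must satisfy three properties: every vertex lies in some bag; for every edge, both endpoints lie together in some bag; and for every vertex, the bags containing it form a connected subtree. Here edge (6,9) lies in no bag, so the decomposition is invalid.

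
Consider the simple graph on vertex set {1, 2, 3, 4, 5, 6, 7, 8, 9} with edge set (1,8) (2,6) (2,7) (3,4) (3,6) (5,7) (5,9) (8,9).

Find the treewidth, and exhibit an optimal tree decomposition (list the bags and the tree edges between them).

Treewidth 1.
Bags: B1 = {1, 8}  B2 = {8, 9}  B3 = {5, 9}  B4 = {5, 7}  B5 = {2, 7}  B6 = {2, 6}  B7 = {3, 6}  B8 = {3, 4}
Tree: B1–B2, B2–B3, B3–B4, B4–B5, B5–B6, B6–B7, B7–B8

Every bag has size at most 2, so the width is 2 − 1 = 1 and tw(G) ≤ 1. Since G has at least one edge (e.g. 1–8), it is not an edgeless graph, so tw(G) ≥ 1. The upper and lower bounds meet at 1, so that is the treewidth.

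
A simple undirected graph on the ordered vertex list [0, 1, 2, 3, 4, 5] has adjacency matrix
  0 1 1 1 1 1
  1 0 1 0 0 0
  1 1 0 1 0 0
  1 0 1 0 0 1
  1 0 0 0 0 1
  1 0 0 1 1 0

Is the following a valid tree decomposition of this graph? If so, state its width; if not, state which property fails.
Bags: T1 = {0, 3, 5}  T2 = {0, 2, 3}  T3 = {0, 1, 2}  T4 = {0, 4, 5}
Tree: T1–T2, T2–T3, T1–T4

Every vertex of G appears in some bag (union = {0, 1, 2, 3, 4, 5}); every edge is covered by a bag; and for each vertex v the set of bags containing v is connected in the bag tree. The decomposition is therefore valid. The largest bag has 3 vertices, so the width is 2.

Yes; width 2.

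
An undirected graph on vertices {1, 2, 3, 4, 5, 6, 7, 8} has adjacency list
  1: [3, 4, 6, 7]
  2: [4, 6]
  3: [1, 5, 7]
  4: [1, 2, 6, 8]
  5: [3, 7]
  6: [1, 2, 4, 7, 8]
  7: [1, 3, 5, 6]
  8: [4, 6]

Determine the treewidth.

A width-2 tree decomposition is:
Bags: B1 = {1, 4, 6}  B2 = {4, 6, 8}  B3 = {2, 4, 6}  B4 = {1, 6, 7}  B5 = {1, 3, 7}  B6 = {3, 5, 7}
Tree: B1–B2, B1–B3, B1–B4, B4–B5, B5–B6
The largest bag has 3 vertices, giving width 2; this decomposition certifies tw(G) ≤ 2. Conversely, {1, 3, 7} is a clique of size 3, and the vertices of any clique must share a bag in every tree decomposition; so some bag has ≥ 3 vertices and tw(G) ≥ 2. Therefore the treewidth is 2.

2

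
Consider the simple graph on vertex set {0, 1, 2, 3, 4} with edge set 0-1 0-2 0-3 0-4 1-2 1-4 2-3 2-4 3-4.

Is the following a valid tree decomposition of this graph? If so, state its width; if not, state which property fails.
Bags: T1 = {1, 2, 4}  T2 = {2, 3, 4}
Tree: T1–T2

No — vertex 0 appears in no bag.

A tree decomposition must satisfy three properties: every vertex lies in some bag; for every edge, both endpoints lie together in some bag; and for every vertex, the bags containing it form a connected subtree. Here vertex 0 appears in no bag, so the decomposition is invalid.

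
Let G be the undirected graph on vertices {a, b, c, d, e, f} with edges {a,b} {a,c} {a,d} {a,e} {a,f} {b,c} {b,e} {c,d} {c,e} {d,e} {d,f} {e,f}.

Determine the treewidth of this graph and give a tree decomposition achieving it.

The largest bag has 4 vertices, giving width 3; this decomposition certifies tw(G) ≤ 3. On the other hand G contains the 4-clique {a, c, d, e}. A clique must lie in a single bag of any decomposition, so no decomposition can have width below 3. Combining the bounds, tw(G) = 3.

Treewidth 3.
One such decomposition:
Bags: B1 = {a, d, e, f}  B2 = {a, c, d, e}  B3 = {a, b, c, e}
Tree: B1–B2, B2–B3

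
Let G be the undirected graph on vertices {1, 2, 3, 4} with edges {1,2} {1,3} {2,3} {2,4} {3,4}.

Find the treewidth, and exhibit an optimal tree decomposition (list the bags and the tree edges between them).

Treewidth 2.
One optimal decomposition is:
Bags: B1 = {1, 2, 3}  B2 = {2, 3, 4}
Tree: B1–B2

The largest bag has 3 vertices, giving width 2; this decomposition certifies tw(G) ≤ 2. For the lower bound, the 3 vertices {1, 2, 3} are pairwise adjacent, and any tree decomposition puts a clique entirely inside one bag — forcing width ≥ 2. Hence tw(G) = 2 exactly.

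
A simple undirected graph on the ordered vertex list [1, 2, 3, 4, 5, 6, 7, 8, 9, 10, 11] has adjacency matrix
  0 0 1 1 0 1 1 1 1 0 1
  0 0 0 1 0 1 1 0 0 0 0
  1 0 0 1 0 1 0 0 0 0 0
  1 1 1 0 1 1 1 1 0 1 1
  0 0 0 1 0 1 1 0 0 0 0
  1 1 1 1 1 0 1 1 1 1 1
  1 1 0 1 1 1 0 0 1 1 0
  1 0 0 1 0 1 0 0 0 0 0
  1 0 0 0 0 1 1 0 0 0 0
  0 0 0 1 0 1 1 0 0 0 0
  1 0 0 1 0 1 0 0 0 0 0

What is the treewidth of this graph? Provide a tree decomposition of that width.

Treewidth 3.
One optimal decomposition is:
Bags: B1 = {1, 4, 6, 7}  B2 = {1, 4, 6, 8}  B3 = {2, 4, 6, 7}  B4 = {1, 4, 6, 11}  B5 = {4, 5, 6, 7}  B6 = {1, 6, 7, 9}  B7 = {4, 6, 7, 10}  B8 = {1, 3, 4, 6}
Tree: B1–B2, B1–B3, B2–B4, B1–B5, B1–B6, B1–B7, B1–B8

The largest bag has 4 vertices, giving width 3; this decomposition certifies tw(G) ≤ 3. On the other hand G contains the 4-clique {1, 6, 7, 9}. A clique must lie in a single bag of any decomposition, so no decomposition can have width below 3. Therefore the treewidth is 3.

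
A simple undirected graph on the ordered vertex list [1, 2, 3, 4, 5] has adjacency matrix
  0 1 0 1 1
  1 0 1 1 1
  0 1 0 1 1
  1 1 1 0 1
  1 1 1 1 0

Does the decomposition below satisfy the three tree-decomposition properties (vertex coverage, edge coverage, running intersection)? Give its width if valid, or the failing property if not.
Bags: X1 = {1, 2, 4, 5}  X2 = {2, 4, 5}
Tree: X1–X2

A tree decomposition must satisfy three properties: every vertex lies in some bag; for every edge, both endpoints lie together in some bag; and for every vertex, the bags containing it form a connected subtree. Here vertex 3 appears in no bag, so the decomposition is invalid.

No — vertex 3 appears in no bag.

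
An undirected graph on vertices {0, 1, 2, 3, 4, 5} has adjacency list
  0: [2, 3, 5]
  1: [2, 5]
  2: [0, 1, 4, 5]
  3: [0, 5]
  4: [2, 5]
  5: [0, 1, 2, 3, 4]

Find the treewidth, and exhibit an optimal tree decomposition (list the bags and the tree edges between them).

Treewidth 2.
One optimal decomposition is:
Bags: B1 = {0, 3, 5}  B2 = {0, 2, 5}  B3 = {2, 4, 5}  B4 = {1, 2, 5}
Tree: B1–B2, B2–B3, B2–B4

Every bag has size at most 3, so the width is 3 − 1 = 2 and tw(G) ≤ 2. Conversely, {0, 2, 5} is a clique of size 3, and the vertices of any clique must share a bag in every tree decomposition; so some bag has ≥ 3 vertices and tw(G) ≥ 2. Hence tw(G) = 2 exactly.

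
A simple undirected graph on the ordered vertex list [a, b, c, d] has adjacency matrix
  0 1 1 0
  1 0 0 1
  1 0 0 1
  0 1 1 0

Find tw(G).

A width-2 tree decomposition is:
Bags: B1 = {a, b, c}  B2 = {b, c, d}
Tree: B1–B2
The largest bag has 3 vertices, giving width 2; this decomposition certifies tw(G) ≤ 2. Since b–a–c–d–b is a cycle in G, G is not acyclic. Forests are exactly the graphs of treewidth ≤ 1, so tw(G) ≥ 2. The upper and lower bounds meet at 2, so that is the treewidth.

2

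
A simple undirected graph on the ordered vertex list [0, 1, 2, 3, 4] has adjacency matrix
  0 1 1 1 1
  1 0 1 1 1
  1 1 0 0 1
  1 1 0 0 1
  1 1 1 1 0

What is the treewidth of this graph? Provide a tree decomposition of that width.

Every bag has size at most 4, so the width is 4 − 1 = 3 and tw(G) ≤ 3. For the lower bound, the 4 vertices {0, 1, 2, 4} are pairwise adjacent, and any tree decomposition puts a clique entirely inside one bag — forcing width ≥ 3. Combining the bounds, tw(G) = 3.

Treewidth 3.
One optimal decomposition is:
Bags: B1 = {0, 1, 3, 4}  B2 = {0, 1, 2, 4}
Tree: B1–B2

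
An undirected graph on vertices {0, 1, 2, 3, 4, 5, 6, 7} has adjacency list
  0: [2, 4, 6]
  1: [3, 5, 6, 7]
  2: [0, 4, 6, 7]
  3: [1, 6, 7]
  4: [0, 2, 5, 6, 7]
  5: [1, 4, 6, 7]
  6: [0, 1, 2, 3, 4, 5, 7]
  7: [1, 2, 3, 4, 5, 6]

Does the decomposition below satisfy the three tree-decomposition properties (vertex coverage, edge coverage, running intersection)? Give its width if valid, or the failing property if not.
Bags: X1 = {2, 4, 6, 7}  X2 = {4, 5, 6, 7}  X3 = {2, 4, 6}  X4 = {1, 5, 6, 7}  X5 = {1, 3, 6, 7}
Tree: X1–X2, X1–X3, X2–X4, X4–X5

No — vertex 0 appears in no bag.

A tree decomposition must satisfy three properties: every vertex lies in some bag; for every edge, both endpoints lie together in some bag; and for every vertex, the bags containing it form a connected subtree. Here vertex 0 appears in no bag, so the decomposition is invalid.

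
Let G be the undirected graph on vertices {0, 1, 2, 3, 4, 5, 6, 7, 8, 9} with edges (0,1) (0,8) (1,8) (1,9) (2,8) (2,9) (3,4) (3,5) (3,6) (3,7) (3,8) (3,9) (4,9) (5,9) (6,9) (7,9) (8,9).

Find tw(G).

A width-2 tree decomposition is:
Bags: B1 = {1, 8, 9}  B2 = {0, 1, 8}  B3 = {3, 8, 9}  B4 = {3, 7, 9}  B5 = {3, 4, 9}  B6 = {2, 8, 9}  B7 = {3, 5, 9}  B8 = {3, 6, 9}
Tree: B1–B2, B1–B3, B3–B4, B3–B5, B1–B6, B5–B7, B5–B8
Each bag holds 3 vertices, so the decomposition has width 2, which upper-bounds the treewidth. Conversely, {0, 1, 8} is a clique of size 3, and the vertices of any clique must share a bag in every tree decomposition; so some bag has ≥ 3 vertices and tw(G) ≥ 2. The upper and lower bounds meet at 2, so that is the treewidth.

2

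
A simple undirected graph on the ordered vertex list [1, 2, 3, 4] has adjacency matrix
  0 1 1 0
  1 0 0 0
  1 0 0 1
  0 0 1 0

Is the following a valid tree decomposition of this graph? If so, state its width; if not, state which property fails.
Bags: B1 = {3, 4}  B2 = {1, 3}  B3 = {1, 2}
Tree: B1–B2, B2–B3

Every vertex of G appears in some bag (union = {1, 2, 3, 4}); every edge is covered by a bag; and for each vertex v the set of bags containing v is connected in the bag tree. The decomposition is therefore valid. The largest bag has 2 vertices, so the width is 1.

Yes; width 1.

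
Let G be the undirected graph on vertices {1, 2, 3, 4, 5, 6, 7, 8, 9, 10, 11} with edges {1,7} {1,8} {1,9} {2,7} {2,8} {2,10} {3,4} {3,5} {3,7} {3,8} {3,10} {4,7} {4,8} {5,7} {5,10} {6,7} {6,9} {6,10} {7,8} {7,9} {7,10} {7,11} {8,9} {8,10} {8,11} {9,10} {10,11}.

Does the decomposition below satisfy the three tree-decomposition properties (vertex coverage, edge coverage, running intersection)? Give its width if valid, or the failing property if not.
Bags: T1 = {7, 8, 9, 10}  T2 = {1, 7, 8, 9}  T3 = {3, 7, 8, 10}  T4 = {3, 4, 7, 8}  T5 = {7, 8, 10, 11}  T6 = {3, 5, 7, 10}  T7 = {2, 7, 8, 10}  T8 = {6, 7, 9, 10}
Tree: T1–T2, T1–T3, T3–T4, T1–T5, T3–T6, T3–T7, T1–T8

Yes; width 3.

Checking the three conditions: (i) the bags cover all of {1, 2, 3, 4, 5, 6, 7, 8, 9, 10, 11}; (ii) for each edge, some bag contains both endpoints; (iii) the bags containing any fixed vertex form a subtree. All hold, so the decomposition is valid with width 4 − 1 = 3.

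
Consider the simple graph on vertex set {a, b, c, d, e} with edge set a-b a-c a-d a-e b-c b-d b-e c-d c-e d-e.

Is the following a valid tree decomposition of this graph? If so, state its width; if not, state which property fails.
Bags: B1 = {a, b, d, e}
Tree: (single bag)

No — vertex c appears in no bag.

A tree decomposition must satisfy three properties: every vertex lies in some bag; for every edge, both endpoints lie together in some bag; and for every vertex, the bags containing it form a connected subtree. Here vertex c appears in no bag, so the decomposition is invalid.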